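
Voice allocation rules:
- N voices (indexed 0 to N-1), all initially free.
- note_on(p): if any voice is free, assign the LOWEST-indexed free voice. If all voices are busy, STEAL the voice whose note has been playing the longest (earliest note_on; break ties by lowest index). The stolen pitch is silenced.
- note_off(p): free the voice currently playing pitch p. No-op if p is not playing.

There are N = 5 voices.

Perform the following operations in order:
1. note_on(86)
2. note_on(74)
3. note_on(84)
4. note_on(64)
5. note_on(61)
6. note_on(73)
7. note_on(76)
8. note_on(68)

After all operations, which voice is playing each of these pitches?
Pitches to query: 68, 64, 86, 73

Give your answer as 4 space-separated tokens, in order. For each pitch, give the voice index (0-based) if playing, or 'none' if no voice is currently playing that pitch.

Op 1: note_on(86): voice 0 is free -> assigned | voices=[86 - - - -]
Op 2: note_on(74): voice 1 is free -> assigned | voices=[86 74 - - -]
Op 3: note_on(84): voice 2 is free -> assigned | voices=[86 74 84 - -]
Op 4: note_on(64): voice 3 is free -> assigned | voices=[86 74 84 64 -]
Op 5: note_on(61): voice 4 is free -> assigned | voices=[86 74 84 64 61]
Op 6: note_on(73): all voices busy, STEAL voice 0 (pitch 86, oldest) -> assign | voices=[73 74 84 64 61]
Op 7: note_on(76): all voices busy, STEAL voice 1 (pitch 74, oldest) -> assign | voices=[73 76 84 64 61]
Op 8: note_on(68): all voices busy, STEAL voice 2 (pitch 84, oldest) -> assign | voices=[73 76 68 64 61]

Answer: 2 3 none 0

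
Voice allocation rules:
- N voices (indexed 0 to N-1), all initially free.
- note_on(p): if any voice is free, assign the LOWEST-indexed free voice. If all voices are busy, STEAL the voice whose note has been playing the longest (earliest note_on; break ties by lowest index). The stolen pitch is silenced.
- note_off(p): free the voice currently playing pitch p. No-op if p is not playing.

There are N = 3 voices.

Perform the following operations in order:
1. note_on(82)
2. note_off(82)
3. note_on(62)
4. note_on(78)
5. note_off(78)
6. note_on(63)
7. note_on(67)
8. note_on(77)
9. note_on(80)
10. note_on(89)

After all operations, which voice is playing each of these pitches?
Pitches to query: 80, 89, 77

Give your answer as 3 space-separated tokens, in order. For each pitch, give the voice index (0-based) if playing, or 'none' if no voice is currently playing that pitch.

Answer: 1 2 0

Derivation:
Op 1: note_on(82): voice 0 is free -> assigned | voices=[82 - -]
Op 2: note_off(82): free voice 0 | voices=[- - -]
Op 3: note_on(62): voice 0 is free -> assigned | voices=[62 - -]
Op 4: note_on(78): voice 1 is free -> assigned | voices=[62 78 -]
Op 5: note_off(78): free voice 1 | voices=[62 - -]
Op 6: note_on(63): voice 1 is free -> assigned | voices=[62 63 -]
Op 7: note_on(67): voice 2 is free -> assigned | voices=[62 63 67]
Op 8: note_on(77): all voices busy, STEAL voice 0 (pitch 62, oldest) -> assign | voices=[77 63 67]
Op 9: note_on(80): all voices busy, STEAL voice 1 (pitch 63, oldest) -> assign | voices=[77 80 67]
Op 10: note_on(89): all voices busy, STEAL voice 2 (pitch 67, oldest) -> assign | voices=[77 80 89]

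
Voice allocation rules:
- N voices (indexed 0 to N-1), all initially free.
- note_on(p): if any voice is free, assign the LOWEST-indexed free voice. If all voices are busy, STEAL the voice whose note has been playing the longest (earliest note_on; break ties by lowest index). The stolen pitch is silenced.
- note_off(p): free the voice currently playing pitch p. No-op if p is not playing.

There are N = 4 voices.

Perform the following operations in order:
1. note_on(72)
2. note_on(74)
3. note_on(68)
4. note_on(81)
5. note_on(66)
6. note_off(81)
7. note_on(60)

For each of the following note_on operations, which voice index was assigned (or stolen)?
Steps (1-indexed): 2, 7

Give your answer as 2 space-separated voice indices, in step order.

Op 1: note_on(72): voice 0 is free -> assigned | voices=[72 - - -]
Op 2: note_on(74): voice 1 is free -> assigned | voices=[72 74 - -]
Op 3: note_on(68): voice 2 is free -> assigned | voices=[72 74 68 -]
Op 4: note_on(81): voice 3 is free -> assigned | voices=[72 74 68 81]
Op 5: note_on(66): all voices busy, STEAL voice 0 (pitch 72, oldest) -> assign | voices=[66 74 68 81]
Op 6: note_off(81): free voice 3 | voices=[66 74 68 -]
Op 7: note_on(60): voice 3 is free -> assigned | voices=[66 74 68 60]

Answer: 1 3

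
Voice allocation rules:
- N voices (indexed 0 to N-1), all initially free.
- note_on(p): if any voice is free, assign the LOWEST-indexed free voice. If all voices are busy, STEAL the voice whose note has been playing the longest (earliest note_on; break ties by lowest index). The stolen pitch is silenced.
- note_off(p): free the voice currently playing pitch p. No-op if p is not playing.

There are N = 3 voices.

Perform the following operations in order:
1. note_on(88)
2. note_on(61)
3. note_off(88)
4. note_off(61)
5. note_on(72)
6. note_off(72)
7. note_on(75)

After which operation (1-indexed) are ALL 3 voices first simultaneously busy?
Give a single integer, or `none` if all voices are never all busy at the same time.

Op 1: note_on(88): voice 0 is free -> assigned | voices=[88 - -]
Op 2: note_on(61): voice 1 is free -> assigned | voices=[88 61 -]
Op 3: note_off(88): free voice 0 | voices=[- 61 -]
Op 4: note_off(61): free voice 1 | voices=[- - -]
Op 5: note_on(72): voice 0 is free -> assigned | voices=[72 - -]
Op 6: note_off(72): free voice 0 | voices=[- - -]
Op 7: note_on(75): voice 0 is free -> assigned | voices=[75 - -]

Answer: none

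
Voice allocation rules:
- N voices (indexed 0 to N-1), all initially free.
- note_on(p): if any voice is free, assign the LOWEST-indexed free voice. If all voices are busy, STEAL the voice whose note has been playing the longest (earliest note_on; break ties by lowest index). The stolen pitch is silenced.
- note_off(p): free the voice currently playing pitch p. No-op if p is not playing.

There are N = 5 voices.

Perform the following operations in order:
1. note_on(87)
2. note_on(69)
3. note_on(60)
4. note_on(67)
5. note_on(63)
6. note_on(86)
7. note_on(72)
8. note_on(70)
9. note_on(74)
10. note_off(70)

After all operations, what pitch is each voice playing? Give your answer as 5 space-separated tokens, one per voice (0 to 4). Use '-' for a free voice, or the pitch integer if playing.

Op 1: note_on(87): voice 0 is free -> assigned | voices=[87 - - - -]
Op 2: note_on(69): voice 1 is free -> assigned | voices=[87 69 - - -]
Op 3: note_on(60): voice 2 is free -> assigned | voices=[87 69 60 - -]
Op 4: note_on(67): voice 3 is free -> assigned | voices=[87 69 60 67 -]
Op 5: note_on(63): voice 4 is free -> assigned | voices=[87 69 60 67 63]
Op 6: note_on(86): all voices busy, STEAL voice 0 (pitch 87, oldest) -> assign | voices=[86 69 60 67 63]
Op 7: note_on(72): all voices busy, STEAL voice 1 (pitch 69, oldest) -> assign | voices=[86 72 60 67 63]
Op 8: note_on(70): all voices busy, STEAL voice 2 (pitch 60, oldest) -> assign | voices=[86 72 70 67 63]
Op 9: note_on(74): all voices busy, STEAL voice 3 (pitch 67, oldest) -> assign | voices=[86 72 70 74 63]
Op 10: note_off(70): free voice 2 | voices=[86 72 - 74 63]

Answer: 86 72 - 74 63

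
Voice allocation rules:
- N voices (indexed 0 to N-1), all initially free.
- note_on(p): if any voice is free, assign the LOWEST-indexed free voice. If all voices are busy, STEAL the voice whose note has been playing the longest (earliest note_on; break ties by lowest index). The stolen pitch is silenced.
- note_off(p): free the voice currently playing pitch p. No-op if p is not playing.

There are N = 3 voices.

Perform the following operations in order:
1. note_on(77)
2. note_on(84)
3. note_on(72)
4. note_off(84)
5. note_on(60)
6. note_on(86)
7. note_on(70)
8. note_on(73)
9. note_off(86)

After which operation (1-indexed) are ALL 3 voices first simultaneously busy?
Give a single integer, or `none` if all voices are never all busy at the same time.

Op 1: note_on(77): voice 0 is free -> assigned | voices=[77 - -]
Op 2: note_on(84): voice 1 is free -> assigned | voices=[77 84 -]
Op 3: note_on(72): voice 2 is free -> assigned | voices=[77 84 72]
Op 4: note_off(84): free voice 1 | voices=[77 - 72]
Op 5: note_on(60): voice 1 is free -> assigned | voices=[77 60 72]
Op 6: note_on(86): all voices busy, STEAL voice 0 (pitch 77, oldest) -> assign | voices=[86 60 72]
Op 7: note_on(70): all voices busy, STEAL voice 2 (pitch 72, oldest) -> assign | voices=[86 60 70]
Op 8: note_on(73): all voices busy, STEAL voice 1 (pitch 60, oldest) -> assign | voices=[86 73 70]
Op 9: note_off(86): free voice 0 | voices=[- 73 70]

Answer: 3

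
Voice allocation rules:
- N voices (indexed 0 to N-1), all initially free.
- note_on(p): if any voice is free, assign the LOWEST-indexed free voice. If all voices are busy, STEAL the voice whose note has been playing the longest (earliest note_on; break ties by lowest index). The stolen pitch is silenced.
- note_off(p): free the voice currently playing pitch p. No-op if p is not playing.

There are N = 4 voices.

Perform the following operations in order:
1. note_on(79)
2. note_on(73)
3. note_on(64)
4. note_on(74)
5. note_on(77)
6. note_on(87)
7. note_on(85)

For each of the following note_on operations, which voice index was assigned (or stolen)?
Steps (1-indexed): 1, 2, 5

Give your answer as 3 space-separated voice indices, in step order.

Op 1: note_on(79): voice 0 is free -> assigned | voices=[79 - - -]
Op 2: note_on(73): voice 1 is free -> assigned | voices=[79 73 - -]
Op 3: note_on(64): voice 2 is free -> assigned | voices=[79 73 64 -]
Op 4: note_on(74): voice 3 is free -> assigned | voices=[79 73 64 74]
Op 5: note_on(77): all voices busy, STEAL voice 0 (pitch 79, oldest) -> assign | voices=[77 73 64 74]
Op 6: note_on(87): all voices busy, STEAL voice 1 (pitch 73, oldest) -> assign | voices=[77 87 64 74]
Op 7: note_on(85): all voices busy, STEAL voice 2 (pitch 64, oldest) -> assign | voices=[77 87 85 74]

Answer: 0 1 0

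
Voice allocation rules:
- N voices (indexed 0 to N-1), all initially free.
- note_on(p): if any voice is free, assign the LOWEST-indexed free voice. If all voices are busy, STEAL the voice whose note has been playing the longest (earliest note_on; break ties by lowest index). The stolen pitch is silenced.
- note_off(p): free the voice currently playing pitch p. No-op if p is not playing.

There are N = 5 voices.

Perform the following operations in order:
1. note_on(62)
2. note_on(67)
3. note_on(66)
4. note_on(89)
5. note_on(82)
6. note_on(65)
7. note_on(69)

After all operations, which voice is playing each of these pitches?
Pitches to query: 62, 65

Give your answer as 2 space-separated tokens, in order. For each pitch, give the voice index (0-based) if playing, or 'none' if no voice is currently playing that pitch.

Answer: none 0

Derivation:
Op 1: note_on(62): voice 0 is free -> assigned | voices=[62 - - - -]
Op 2: note_on(67): voice 1 is free -> assigned | voices=[62 67 - - -]
Op 3: note_on(66): voice 2 is free -> assigned | voices=[62 67 66 - -]
Op 4: note_on(89): voice 3 is free -> assigned | voices=[62 67 66 89 -]
Op 5: note_on(82): voice 4 is free -> assigned | voices=[62 67 66 89 82]
Op 6: note_on(65): all voices busy, STEAL voice 0 (pitch 62, oldest) -> assign | voices=[65 67 66 89 82]
Op 7: note_on(69): all voices busy, STEAL voice 1 (pitch 67, oldest) -> assign | voices=[65 69 66 89 82]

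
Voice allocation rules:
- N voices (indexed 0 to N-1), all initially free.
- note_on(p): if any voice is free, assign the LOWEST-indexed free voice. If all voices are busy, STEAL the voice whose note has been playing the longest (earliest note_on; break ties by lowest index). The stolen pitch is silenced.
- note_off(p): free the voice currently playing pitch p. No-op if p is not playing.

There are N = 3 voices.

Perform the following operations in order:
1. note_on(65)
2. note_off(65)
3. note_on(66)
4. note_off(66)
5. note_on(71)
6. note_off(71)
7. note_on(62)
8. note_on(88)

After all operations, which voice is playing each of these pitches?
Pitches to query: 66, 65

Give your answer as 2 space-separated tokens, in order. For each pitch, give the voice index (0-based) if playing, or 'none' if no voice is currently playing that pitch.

Op 1: note_on(65): voice 0 is free -> assigned | voices=[65 - -]
Op 2: note_off(65): free voice 0 | voices=[- - -]
Op 3: note_on(66): voice 0 is free -> assigned | voices=[66 - -]
Op 4: note_off(66): free voice 0 | voices=[- - -]
Op 5: note_on(71): voice 0 is free -> assigned | voices=[71 - -]
Op 6: note_off(71): free voice 0 | voices=[- - -]
Op 7: note_on(62): voice 0 is free -> assigned | voices=[62 - -]
Op 8: note_on(88): voice 1 is free -> assigned | voices=[62 88 -]

Answer: none none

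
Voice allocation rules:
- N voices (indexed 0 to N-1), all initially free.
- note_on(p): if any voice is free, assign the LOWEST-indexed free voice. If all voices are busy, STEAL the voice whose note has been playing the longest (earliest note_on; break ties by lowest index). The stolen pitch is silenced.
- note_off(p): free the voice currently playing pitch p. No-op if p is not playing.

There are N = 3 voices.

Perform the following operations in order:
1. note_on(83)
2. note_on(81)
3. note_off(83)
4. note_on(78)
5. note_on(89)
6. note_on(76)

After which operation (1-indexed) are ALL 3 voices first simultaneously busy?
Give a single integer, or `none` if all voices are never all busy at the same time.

Answer: 5

Derivation:
Op 1: note_on(83): voice 0 is free -> assigned | voices=[83 - -]
Op 2: note_on(81): voice 1 is free -> assigned | voices=[83 81 -]
Op 3: note_off(83): free voice 0 | voices=[- 81 -]
Op 4: note_on(78): voice 0 is free -> assigned | voices=[78 81 -]
Op 5: note_on(89): voice 2 is free -> assigned | voices=[78 81 89]
Op 6: note_on(76): all voices busy, STEAL voice 1 (pitch 81, oldest) -> assign | voices=[78 76 89]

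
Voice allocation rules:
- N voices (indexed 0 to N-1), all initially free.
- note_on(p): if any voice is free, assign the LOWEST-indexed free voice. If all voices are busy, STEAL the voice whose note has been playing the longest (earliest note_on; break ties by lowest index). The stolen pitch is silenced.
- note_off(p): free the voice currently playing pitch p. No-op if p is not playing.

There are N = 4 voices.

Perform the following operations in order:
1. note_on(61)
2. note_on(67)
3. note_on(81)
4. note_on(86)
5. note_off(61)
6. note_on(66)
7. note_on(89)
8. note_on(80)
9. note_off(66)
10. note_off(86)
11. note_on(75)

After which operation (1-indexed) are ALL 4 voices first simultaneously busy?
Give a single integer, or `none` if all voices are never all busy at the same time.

Answer: 4

Derivation:
Op 1: note_on(61): voice 0 is free -> assigned | voices=[61 - - -]
Op 2: note_on(67): voice 1 is free -> assigned | voices=[61 67 - -]
Op 3: note_on(81): voice 2 is free -> assigned | voices=[61 67 81 -]
Op 4: note_on(86): voice 3 is free -> assigned | voices=[61 67 81 86]
Op 5: note_off(61): free voice 0 | voices=[- 67 81 86]
Op 6: note_on(66): voice 0 is free -> assigned | voices=[66 67 81 86]
Op 7: note_on(89): all voices busy, STEAL voice 1 (pitch 67, oldest) -> assign | voices=[66 89 81 86]
Op 8: note_on(80): all voices busy, STEAL voice 2 (pitch 81, oldest) -> assign | voices=[66 89 80 86]
Op 9: note_off(66): free voice 0 | voices=[- 89 80 86]
Op 10: note_off(86): free voice 3 | voices=[- 89 80 -]
Op 11: note_on(75): voice 0 is free -> assigned | voices=[75 89 80 -]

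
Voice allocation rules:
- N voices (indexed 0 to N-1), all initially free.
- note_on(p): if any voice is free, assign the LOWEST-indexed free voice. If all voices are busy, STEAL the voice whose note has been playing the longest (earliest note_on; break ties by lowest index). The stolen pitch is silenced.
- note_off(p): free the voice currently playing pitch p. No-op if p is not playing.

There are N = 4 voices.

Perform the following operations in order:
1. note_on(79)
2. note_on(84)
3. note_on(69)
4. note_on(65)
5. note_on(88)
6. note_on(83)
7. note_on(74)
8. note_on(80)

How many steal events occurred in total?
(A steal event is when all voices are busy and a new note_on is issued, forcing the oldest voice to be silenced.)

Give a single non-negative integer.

Op 1: note_on(79): voice 0 is free -> assigned | voices=[79 - - -]
Op 2: note_on(84): voice 1 is free -> assigned | voices=[79 84 - -]
Op 3: note_on(69): voice 2 is free -> assigned | voices=[79 84 69 -]
Op 4: note_on(65): voice 3 is free -> assigned | voices=[79 84 69 65]
Op 5: note_on(88): all voices busy, STEAL voice 0 (pitch 79, oldest) -> assign | voices=[88 84 69 65]
Op 6: note_on(83): all voices busy, STEAL voice 1 (pitch 84, oldest) -> assign | voices=[88 83 69 65]
Op 7: note_on(74): all voices busy, STEAL voice 2 (pitch 69, oldest) -> assign | voices=[88 83 74 65]
Op 8: note_on(80): all voices busy, STEAL voice 3 (pitch 65, oldest) -> assign | voices=[88 83 74 80]

Answer: 4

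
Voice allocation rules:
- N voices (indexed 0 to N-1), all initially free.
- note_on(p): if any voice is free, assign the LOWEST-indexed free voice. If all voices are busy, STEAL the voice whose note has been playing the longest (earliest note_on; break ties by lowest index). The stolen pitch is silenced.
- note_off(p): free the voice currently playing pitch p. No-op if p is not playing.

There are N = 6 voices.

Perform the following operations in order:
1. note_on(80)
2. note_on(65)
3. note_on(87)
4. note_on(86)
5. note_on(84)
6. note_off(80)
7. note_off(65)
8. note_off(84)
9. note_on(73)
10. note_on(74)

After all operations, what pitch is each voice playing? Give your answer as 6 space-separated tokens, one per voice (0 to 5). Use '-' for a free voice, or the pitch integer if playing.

Op 1: note_on(80): voice 0 is free -> assigned | voices=[80 - - - - -]
Op 2: note_on(65): voice 1 is free -> assigned | voices=[80 65 - - - -]
Op 3: note_on(87): voice 2 is free -> assigned | voices=[80 65 87 - - -]
Op 4: note_on(86): voice 3 is free -> assigned | voices=[80 65 87 86 - -]
Op 5: note_on(84): voice 4 is free -> assigned | voices=[80 65 87 86 84 -]
Op 6: note_off(80): free voice 0 | voices=[- 65 87 86 84 -]
Op 7: note_off(65): free voice 1 | voices=[- - 87 86 84 -]
Op 8: note_off(84): free voice 4 | voices=[- - 87 86 - -]
Op 9: note_on(73): voice 0 is free -> assigned | voices=[73 - 87 86 - -]
Op 10: note_on(74): voice 1 is free -> assigned | voices=[73 74 87 86 - -]

Answer: 73 74 87 86 - -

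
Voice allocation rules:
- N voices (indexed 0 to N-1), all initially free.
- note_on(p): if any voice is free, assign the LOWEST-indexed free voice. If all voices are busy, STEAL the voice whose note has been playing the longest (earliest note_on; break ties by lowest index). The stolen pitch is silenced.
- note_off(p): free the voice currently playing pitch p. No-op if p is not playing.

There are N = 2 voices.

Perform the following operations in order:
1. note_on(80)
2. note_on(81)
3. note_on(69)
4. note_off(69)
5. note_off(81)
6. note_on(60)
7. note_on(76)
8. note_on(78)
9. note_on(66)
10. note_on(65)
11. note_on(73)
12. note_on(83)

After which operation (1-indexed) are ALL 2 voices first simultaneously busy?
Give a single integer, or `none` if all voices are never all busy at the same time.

Op 1: note_on(80): voice 0 is free -> assigned | voices=[80 -]
Op 2: note_on(81): voice 1 is free -> assigned | voices=[80 81]
Op 3: note_on(69): all voices busy, STEAL voice 0 (pitch 80, oldest) -> assign | voices=[69 81]
Op 4: note_off(69): free voice 0 | voices=[- 81]
Op 5: note_off(81): free voice 1 | voices=[- -]
Op 6: note_on(60): voice 0 is free -> assigned | voices=[60 -]
Op 7: note_on(76): voice 1 is free -> assigned | voices=[60 76]
Op 8: note_on(78): all voices busy, STEAL voice 0 (pitch 60, oldest) -> assign | voices=[78 76]
Op 9: note_on(66): all voices busy, STEAL voice 1 (pitch 76, oldest) -> assign | voices=[78 66]
Op 10: note_on(65): all voices busy, STEAL voice 0 (pitch 78, oldest) -> assign | voices=[65 66]
Op 11: note_on(73): all voices busy, STEAL voice 1 (pitch 66, oldest) -> assign | voices=[65 73]
Op 12: note_on(83): all voices busy, STEAL voice 0 (pitch 65, oldest) -> assign | voices=[83 73]

Answer: 2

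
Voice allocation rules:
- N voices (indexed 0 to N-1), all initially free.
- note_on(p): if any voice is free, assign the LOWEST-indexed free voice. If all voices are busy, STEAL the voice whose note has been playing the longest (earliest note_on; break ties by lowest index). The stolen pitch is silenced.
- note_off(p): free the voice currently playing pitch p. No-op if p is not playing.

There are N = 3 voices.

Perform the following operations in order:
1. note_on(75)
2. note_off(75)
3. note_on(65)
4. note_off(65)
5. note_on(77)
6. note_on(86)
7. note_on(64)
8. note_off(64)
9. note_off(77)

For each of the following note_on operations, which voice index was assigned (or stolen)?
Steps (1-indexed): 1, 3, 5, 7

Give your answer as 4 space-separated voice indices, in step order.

Answer: 0 0 0 2

Derivation:
Op 1: note_on(75): voice 0 is free -> assigned | voices=[75 - -]
Op 2: note_off(75): free voice 0 | voices=[- - -]
Op 3: note_on(65): voice 0 is free -> assigned | voices=[65 - -]
Op 4: note_off(65): free voice 0 | voices=[- - -]
Op 5: note_on(77): voice 0 is free -> assigned | voices=[77 - -]
Op 6: note_on(86): voice 1 is free -> assigned | voices=[77 86 -]
Op 7: note_on(64): voice 2 is free -> assigned | voices=[77 86 64]
Op 8: note_off(64): free voice 2 | voices=[77 86 -]
Op 9: note_off(77): free voice 0 | voices=[- 86 -]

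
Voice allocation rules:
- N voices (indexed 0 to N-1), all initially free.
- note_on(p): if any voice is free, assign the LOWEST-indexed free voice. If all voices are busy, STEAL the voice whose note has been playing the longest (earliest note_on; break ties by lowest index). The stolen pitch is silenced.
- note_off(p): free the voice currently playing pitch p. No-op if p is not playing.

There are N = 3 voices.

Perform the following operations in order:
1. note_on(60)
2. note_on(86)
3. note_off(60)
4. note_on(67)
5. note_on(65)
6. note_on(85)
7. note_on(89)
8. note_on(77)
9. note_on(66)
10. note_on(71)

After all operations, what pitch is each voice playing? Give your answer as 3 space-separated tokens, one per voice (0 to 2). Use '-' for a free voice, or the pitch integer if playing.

Op 1: note_on(60): voice 0 is free -> assigned | voices=[60 - -]
Op 2: note_on(86): voice 1 is free -> assigned | voices=[60 86 -]
Op 3: note_off(60): free voice 0 | voices=[- 86 -]
Op 4: note_on(67): voice 0 is free -> assigned | voices=[67 86 -]
Op 5: note_on(65): voice 2 is free -> assigned | voices=[67 86 65]
Op 6: note_on(85): all voices busy, STEAL voice 1 (pitch 86, oldest) -> assign | voices=[67 85 65]
Op 7: note_on(89): all voices busy, STEAL voice 0 (pitch 67, oldest) -> assign | voices=[89 85 65]
Op 8: note_on(77): all voices busy, STEAL voice 2 (pitch 65, oldest) -> assign | voices=[89 85 77]
Op 9: note_on(66): all voices busy, STEAL voice 1 (pitch 85, oldest) -> assign | voices=[89 66 77]
Op 10: note_on(71): all voices busy, STEAL voice 0 (pitch 89, oldest) -> assign | voices=[71 66 77]

Answer: 71 66 77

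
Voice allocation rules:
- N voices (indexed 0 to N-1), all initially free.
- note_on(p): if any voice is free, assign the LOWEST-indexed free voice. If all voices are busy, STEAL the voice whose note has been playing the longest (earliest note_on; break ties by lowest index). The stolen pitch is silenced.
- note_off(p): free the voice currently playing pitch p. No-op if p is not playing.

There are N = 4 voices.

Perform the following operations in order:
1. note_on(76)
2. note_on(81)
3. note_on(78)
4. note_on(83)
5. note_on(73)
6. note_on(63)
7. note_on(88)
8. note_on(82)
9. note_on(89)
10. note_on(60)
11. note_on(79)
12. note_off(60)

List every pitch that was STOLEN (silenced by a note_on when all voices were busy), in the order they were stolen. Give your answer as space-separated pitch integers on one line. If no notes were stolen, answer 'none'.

Answer: 76 81 78 83 73 63 88

Derivation:
Op 1: note_on(76): voice 0 is free -> assigned | voices=[76 - - -]
Op 2: note_on(81): voice 1 is free -> assigned | voices=[76 81 - -]
Op 3: note_on(78): voice 2 is free -> assigned | voices=[76 81 78 -]
Op 4: note_on(83): voice 3 is free -> assigned | voices=[76 81 78 83]
Op 5: note_on(73): all voices busy, STEAL voice 0 (pitch 76, oldest) -> assign | voices=[73 81 78 83]
Op 6: note_on(63): all voices busy, STEAL voice 1 (pitch 81, oldest) -> assign | voices=[73 63 78 83]
Op 7: note_on(88): all voices busy, STEAL voice 2 (pitch 78, oldest) -> assign | voices=[73 63 88 83]
Op 8: note_on(82): all voices busy, STEAL voice 3 (pitch 83, oldest) -> assign | voices=[73 63 88 82]
Op 9: note_on(89): all voices busy, STEAL voice 0 (pitch 73, oldest) -> assign | voices=[89 63 88 82]
Op 10: note_on(60): all voices busy, STEAL voice 1 (pitch 63, oldest) -> assign | voices=[89 60 88 82]
Op 11: note_on(79): all voices busy, STEAL voice 2 (pitch 88, oldest) -> assign | voices=[89 60 79 82]
Op 12: note_off(60): free voice 1 | voices=[89 - 79 82]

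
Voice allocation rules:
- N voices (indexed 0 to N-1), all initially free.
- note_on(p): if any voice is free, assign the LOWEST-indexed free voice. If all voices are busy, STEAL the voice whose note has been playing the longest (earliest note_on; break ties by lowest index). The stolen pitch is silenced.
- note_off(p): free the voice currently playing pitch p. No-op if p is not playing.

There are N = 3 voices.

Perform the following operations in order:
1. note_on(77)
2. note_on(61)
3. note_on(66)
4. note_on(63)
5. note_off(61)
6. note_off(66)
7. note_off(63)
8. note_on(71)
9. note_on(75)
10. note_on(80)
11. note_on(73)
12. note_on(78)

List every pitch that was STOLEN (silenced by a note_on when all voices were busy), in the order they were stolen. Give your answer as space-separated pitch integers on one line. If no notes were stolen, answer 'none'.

Op 1: note_on(77): voice 0 is free -> assigned | voices=[77 - -]
Op 2: note_on(61): voice 1 is free -> assigned | voices=[77 61 -]
Op 3: note_on(66): voice 2 is free -> assigned | voices=[77 61 66]
Op 4: note_on(63): all voices busy, STEAL voice 0 (pitch 77, oldest) -> assign | voices=[63 61 66]
Op 5: note_off(61): free voice 1 | voices=[63 - 66]
Op 6: note_off(66): free voice 2 | voices=[63 - -]
Op 7: note_off(63): free voice 0 | voices=[- - -]
Op 8: note_on(71): voice 0 is free -> assigned | voices=[71 - -]
Op 9: note_on(75): voice 1 is free -> assigned | voices=[71 75 -]
Op 10: note_on(80): voice 2 is free -> assigned | voices=[71 75 80]
Op 11: note_on(73): all voices busy, STEAL voice 0 (pitch 71, oldest) -> assign | voices=[73 75 80]
Op 12: note_on(78): all voices busy, STEAL voice 1 (pitch 75, oldest) -> assign | voices=[73 78 80]

Answer: 77 71 75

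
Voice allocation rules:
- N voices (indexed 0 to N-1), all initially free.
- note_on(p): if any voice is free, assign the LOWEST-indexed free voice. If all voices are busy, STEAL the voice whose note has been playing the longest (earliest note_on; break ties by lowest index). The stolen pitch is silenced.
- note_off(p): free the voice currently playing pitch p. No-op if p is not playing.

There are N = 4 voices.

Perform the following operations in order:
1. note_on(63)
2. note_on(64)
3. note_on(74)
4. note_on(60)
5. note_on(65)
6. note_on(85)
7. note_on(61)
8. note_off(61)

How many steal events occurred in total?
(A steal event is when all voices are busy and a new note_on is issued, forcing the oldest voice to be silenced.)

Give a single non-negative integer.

Answer: 3

Derivation:
Op 1: note_on(63): voice 0 is free -> assigned | voices=[63 - - -]
Op 2: note_on(64): voice 1 is free -> assigned | voices=[63 64 - -]
Op 3: note_on(74): voice 2 is free -> assigned | voices=[63 64 74 -]
Op 4: note_on(60): voice 3 is free -> assigned | voices=[63 64 74 60]
Op 5: note_on(65): all voices busy, STEAL voice 0 (pitch 63, oldest) -> assign | voices=[65 64 74 60]
Op 6: note_on(85): all voices busy, STEAL voice 1 (pitch 64, oldest) -> assign | voices=[65 85 74 60]
Op 7: note_on(61): all voices busy, STEAL voice 2 (pitch 74, oldest) -> assign | voices=[65 85 61 60]
Op 8: note_off(61): free voice 2 | voices=[65 85 - 60]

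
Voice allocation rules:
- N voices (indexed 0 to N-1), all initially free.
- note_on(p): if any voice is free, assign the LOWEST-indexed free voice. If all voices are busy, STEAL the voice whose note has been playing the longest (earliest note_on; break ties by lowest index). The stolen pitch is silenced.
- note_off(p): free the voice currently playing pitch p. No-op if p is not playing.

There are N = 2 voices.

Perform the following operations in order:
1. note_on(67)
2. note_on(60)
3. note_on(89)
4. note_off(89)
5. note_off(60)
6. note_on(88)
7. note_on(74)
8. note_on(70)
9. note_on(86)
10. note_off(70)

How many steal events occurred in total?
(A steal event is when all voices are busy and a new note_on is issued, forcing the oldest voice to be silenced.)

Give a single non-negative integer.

Op 1: note_on(67): voice 0 is free -> assigned | voices=[67 -]
Op 2: note_on(60): voice 1 is free -> assigned | voices=[67 60]
Op 3: note_on(89): all voices busy, STEAL voice 0 (pitch 67, oldest) -> assign | voices=[89 60]
Op 4: note_off(89): free voice 0 | voices=[- 60]
Op 5: note_off(60): free voice 1 | voices=[- -]
Op 6: note_on(88): voice 0 is free -> assigned | voices=[88 -]
Op 7: note_on(74): voice 1 is free -> assigned | voices=[88 74]
Op 8: note_on(70): all voices busy, STEAL voice 0 (pitch 88, oldest) -> assign | voices=[70 74]
Op 9: note_on(86): all voices busy, STEAL voice 1 (pitch 74, oldest) -> assign | voices=[70 86]
Op 10: note_off(70): free voice 0 | voices=[- 86]

Answer: 3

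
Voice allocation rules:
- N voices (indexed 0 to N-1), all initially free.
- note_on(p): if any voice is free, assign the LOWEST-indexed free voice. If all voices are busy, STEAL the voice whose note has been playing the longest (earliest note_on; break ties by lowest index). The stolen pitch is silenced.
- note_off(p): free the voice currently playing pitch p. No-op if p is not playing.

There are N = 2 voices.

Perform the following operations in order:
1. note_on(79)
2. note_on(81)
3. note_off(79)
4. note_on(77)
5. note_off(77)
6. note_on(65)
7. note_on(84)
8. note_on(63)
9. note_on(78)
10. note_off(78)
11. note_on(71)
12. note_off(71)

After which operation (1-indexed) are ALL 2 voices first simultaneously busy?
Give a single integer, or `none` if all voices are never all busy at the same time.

Op 1: note_on(79): voice 0 is free -> assigned | voices=[79 -]
Op 2: note_on(81): voice 1 is free -> assigned | voices=[79 81]
Op 3: note_off(79): free voice 0 | voices=[- 81]
Op 4: note_on(77): voice 0 is free -> assigned | voices=[77 81]
Op 5: note_off(77): free voice 0 | voices=[- 81]
Op 6: note_on(65): voice 0 is free -> assigned | voices=[65 81]
Op 7: note_on(84): all voices busy, STEAL voice 1 (pitch 81, oldest) -> assign | voices=[65 84]
Op 8: note_on(63): all voices busy, STEAL voice 0 (pitch 65, oldest) -> assign | voices=[63 84]
Op 9: note_on(78): all voices busy, STEAL voice 1 (pitch 84, oldest) -> assign | voices=[63 78]
Op 10: note_off(78): free voice 1 | voices=[63 -]
Op 11: note_on(71): voice 1 is free -> assigned | voices=[63 71]
Op 12: note_off(71): free voice 1 | voices=[63 -]

Answer: 2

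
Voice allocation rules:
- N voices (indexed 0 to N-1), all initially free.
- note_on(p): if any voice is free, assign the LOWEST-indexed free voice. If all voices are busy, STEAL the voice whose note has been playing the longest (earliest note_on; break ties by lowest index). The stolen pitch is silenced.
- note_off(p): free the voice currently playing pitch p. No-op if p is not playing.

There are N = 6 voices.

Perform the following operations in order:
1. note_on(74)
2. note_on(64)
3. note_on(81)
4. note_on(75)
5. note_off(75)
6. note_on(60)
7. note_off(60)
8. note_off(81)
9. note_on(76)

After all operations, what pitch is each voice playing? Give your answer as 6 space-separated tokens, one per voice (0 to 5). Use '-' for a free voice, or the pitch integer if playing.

Answer: 74 64 76 - - -

Derivation:
Op 1: note_on(74): voice 0 is free -> assigned | voices=[74 - - - - -]
Op 2: note_on(64): voice 1 is free -> assigned | voices=[74 64 - - - -]
Op 3: note_on(81): voice 2 is free -> assigned | voices=[74 64 81 - - -]
Op 4: note_on(75): voice 3 is free -> assigned | voices=[74 64 81 75 - -]
Op 5: note_off(75): free voice 3 | voices=[74 64 81 - - -]
Op 6: note_on(60): voice 3 is free -> assigned | voices=[74 64 81 60 - -]
Op 7: note_off(60): free voice 3 | voices=[74 64 81 - - -]
Op 8: note_off(81): free voice 2 | voices=[74 64 - - - -]
Op 9: note_on(76): voice 2 is free -> assigned | voices=[74 64 76 - - -]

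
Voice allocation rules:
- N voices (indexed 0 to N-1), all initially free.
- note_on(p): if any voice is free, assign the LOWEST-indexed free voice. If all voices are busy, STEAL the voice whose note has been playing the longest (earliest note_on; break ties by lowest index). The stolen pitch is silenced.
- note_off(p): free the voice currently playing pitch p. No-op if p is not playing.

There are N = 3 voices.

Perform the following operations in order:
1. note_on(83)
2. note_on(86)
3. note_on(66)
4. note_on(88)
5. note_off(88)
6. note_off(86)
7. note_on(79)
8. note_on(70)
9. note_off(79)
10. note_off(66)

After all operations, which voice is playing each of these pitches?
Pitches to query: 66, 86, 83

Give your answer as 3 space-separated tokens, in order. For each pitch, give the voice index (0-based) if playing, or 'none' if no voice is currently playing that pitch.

Op 1: note_on(83): voice 0 is free -> assigned | voices=[83 - -]
Op 2: note_on(86): voice 1 is free -> assigned | voices=[83 86 -]
Op 3: note_on(66): voice 2 is free -> assigned | voices=[83 86 66]
Op 4: note_on(88): all voices busy, STEAL voice 0 (pitch 83, oldest) -> assign | voices=[88 86 66]
Op 5: note_off(88): free voice 0 | voices=[- 86 66]
Op 6: note_off(86): free voice 1 | voices=[- - 66]
Op 7: note_on(79): voice 0 is free -> assigned | voices=[79 - 66]
Op 8: note_on(70): voice 1 is free -> assigned | voices=[79 70 66]
Op 9: note_off(79): free voice 0 | voices=[- 70 66]
Op 10: note_off(66): free voice 2 | voices=[- 70 -]

Answer: none none none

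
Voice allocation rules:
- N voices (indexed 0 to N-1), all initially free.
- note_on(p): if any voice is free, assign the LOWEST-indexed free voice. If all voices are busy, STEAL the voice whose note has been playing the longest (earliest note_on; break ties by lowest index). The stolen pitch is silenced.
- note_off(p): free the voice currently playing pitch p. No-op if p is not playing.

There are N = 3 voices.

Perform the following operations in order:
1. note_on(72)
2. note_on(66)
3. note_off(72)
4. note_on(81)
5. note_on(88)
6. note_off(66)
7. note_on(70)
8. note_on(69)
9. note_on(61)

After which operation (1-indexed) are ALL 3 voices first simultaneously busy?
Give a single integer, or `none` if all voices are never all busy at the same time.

Op 1: note_on(72): voice 0 is free -> assigned | voices=[72 - -]
Op 2: note_on(66): voice 1 is free -> assigned | voices=[72 66 -]
Op 3: note_off(72): free voice 0 | voices=[- 66 -]
Op 4: note_on(81): voice 0 is free -> assigned | voices=[81 66 -]
Op 5: note_on(88): voice 2 is free -> assigned | voices=[81 66 88]
Op 6: note_off(66): free voice 1 | voices=[81 - 88]
Op 7: note_on(70): voice 1 is free -> assigned | voices=[81 70 88]
Op 8: note_on(69): all voices busy, STEAL voice 0 (pitch 81, oldest) -> assign | voices=[69 70 88]
Op 9: note_on(61): all voices busy, STEAL voice 2 (pitch 88, oldest) -> assign | voices=[69 70 61]

Answer: 5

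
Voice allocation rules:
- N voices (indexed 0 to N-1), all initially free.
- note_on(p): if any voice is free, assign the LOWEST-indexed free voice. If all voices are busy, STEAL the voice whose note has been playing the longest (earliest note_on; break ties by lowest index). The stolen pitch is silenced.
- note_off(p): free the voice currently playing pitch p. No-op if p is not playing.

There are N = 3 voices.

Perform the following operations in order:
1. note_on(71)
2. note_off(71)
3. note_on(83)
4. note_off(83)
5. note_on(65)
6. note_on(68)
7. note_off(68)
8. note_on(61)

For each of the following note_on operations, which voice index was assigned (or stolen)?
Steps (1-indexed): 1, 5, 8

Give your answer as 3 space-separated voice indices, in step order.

Answer: 0 0 1

Derivation:
Op 1: note_on(71): voice 0 is free -> assigned | voices=[71 - -]
Op 2: note_off(71): free voice 0 | voices=[- - -]
Op 3: note_on(83): voice 0 is free -> assigned | voices=[83 - -]
Op 4: note_off(83): free voice 0 | voices=[- - -]
Op 5: note_on(65): voice 0 is free -> assigned | voices=[65 - -]
Op 6: note_on(68): voice 1 is free -> assigned | voices=[65 68 -]
Op 7: note_off(68): free voice 1 | voices=[65 - -]
Op 8: note_on(61): voice 1 is free -> assigned | voices=[65 61 -]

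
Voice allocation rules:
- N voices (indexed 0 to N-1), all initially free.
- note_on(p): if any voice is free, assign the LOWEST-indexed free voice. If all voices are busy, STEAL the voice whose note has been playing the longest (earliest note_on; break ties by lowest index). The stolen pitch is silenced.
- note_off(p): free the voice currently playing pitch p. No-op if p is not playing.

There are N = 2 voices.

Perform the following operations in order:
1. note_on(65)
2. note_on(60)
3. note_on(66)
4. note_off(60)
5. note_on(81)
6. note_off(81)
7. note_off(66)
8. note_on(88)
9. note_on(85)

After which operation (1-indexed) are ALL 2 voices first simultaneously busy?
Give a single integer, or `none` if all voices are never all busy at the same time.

Op 1: note_on(65): voice 0 is free -> assigned | voices=[65 -]
Op 2: note_on(60): voice 1 is free -> assigned | voices=[65 60]
Op 3: note_on(66): all voices busy, STEAL voice 0 (pitch 65, oldest) -> assign | voices=[66 60]
Op 4: note_off(60): free voice 1 | voices=[66 -]
Op 5: note_on(81): voice 1 is free -> assigned | voices=[66 81]
Op 6: note_off(81): free voice 1 | voices=[66 -]
Op 7: note_off(66): free voice 0 | voices=[- -]
Op 8: note_on(88): voice 0 is free -> assigned | voices=[88 -]
Op 9: note_on(85): voice 1 is free -> assigned | voices=[88 85]

Answer: 2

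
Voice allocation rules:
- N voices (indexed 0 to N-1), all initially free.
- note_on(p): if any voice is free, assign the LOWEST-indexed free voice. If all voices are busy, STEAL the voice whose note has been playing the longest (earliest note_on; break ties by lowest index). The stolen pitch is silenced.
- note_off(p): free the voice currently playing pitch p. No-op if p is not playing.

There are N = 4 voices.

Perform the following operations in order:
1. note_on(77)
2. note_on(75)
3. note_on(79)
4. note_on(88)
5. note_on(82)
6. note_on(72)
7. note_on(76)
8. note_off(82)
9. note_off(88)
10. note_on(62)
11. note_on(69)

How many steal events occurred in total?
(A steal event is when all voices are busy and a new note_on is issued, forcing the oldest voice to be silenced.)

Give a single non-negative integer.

Op 1: note_on(77): voice 0 is free -> assigned | voices=[77 - - -]
Op 2: note_on(75): voice 1 is free -> assigned | voices=[77 75 - -]
Op 3: note_on(79): voice 2 is free -> assigned | voices=[77 75 79 -]
Op 4: note_on(88): voice 3 is free -> assigned | voices=[77 75 79 88]
Op 5: note_on(82): all voices busy, STEAL voice 0 (pitch 77, oldest) -> assign | voices=[82 75 79 88]
Op 6: note_on(72): all voices busy, STEAL voice 1 (pitch 75, oldest) -> assign | voices=[82 72 79 88]
Op 7: note_on(76): all voices busy, STEAL voice 2 (pitch 79, oldest) -> assign | voices=[82 72 76 88]
Op 8: note_off(82): free voice 0 | voices=[- 72 76 88]
Op 9: note_off(88): free voice 3 | voices=[- 72 76 -]
Op 10: note_on(62): voice 0 is free -> assigned | voices=[62 72 76 -]
Op 11: note_on(69): voice 3 is free -> assigned | voices=[62 72 76 69]

Answer: 3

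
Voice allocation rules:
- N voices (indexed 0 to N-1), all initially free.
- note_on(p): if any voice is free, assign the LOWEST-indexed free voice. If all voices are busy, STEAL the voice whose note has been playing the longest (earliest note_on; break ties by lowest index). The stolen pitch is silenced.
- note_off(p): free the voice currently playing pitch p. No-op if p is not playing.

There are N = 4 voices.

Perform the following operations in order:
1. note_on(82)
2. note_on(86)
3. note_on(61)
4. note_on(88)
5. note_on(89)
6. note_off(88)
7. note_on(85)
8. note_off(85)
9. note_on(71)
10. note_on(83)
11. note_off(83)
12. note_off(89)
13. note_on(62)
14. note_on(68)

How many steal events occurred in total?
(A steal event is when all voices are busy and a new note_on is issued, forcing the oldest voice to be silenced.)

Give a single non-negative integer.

Answer: 2

Derivation:
Op 1: note_on(82): voice 0 is free -> assigned | voices=[82 - - -]
Op 2: note_on(86): voice 1 is free -> assigned | voices=[82 86 - -]
Op 3: note_on(61): voice 2 is free -> assigned | voices=[82 86 61 -]
Op 4: note_on(88): voice 3 is free -> assigned | voices=[82 86 61 88]
Op 5: note_on(89): all voices busy, STEAL voice 0 (pitch 82, oldest) -> assign | voices=[89 86 61 88]
Op 6: note_off(88): free voice 3 | voices=[89 86 61 -]
Op 7: note_on(85): voice 3 is free -> assigned | voices=[89 86 61 85]
Op 8: note_off(85): free voice 3 | voices=[89 86 61 -]
Op 9: note_on(71): voice 3 is free -> assigned | voices=[89 86 61 71]
Op 10: note_on(83): all voices busy, STEAL voice 1 (pitch 86, oldest) -> assign | voices=[89 83 61 71]
Op 11: note_off(83): free voice 1 | voices=[89 - 61 71]
Op 12: note_off(89): free voice 0 | voices=[- - 61 71]
Op 13: note_on(62): voice 0 is free -> assigned | voices=[62 - 61 71]
Op 14: note_on(68): voice 1 is free -> assigned | voices=[62 68 61 71]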